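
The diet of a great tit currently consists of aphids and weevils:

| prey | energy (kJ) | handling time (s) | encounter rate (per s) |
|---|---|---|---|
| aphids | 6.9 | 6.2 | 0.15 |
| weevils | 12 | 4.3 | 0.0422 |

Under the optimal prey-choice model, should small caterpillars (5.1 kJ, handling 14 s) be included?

Current rate: (0.15×6.9 + 0.0422×12)/(1 + 0.15×6.2 + 0.0422×4.3) = 0.73 kJ/s.
small caterpillars: E/h = 5.1/14 = 0.3643 kJ/s.
0.3643 < 0.73, so adding small caterpillars would lower the average — exclude it.

No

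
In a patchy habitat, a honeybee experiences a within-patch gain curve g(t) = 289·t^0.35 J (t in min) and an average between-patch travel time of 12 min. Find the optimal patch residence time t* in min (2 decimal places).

By the marginal value theorem, leave when the instantaneous gain rate g'(t) equals the habitat-wide average g(t)/(T + t).
g'(t) = 0.35·289·t^-0.65. Setting 0.35·289·t^-0.65 = 289·t^0.35/(12+t) gives 0.35(12+t) = t, so 0.65·t = 0.35×12.
t* = 0.35×12/0.65 = 6.462 min.

6.46 min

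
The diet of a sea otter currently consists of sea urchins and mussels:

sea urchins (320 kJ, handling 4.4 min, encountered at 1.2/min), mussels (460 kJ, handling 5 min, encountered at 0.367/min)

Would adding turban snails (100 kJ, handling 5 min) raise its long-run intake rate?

Intake rate on the current diet: R = (1.2×320 + 0.367×460) / (1 + 1.2×4.4 + 0.367×5) = 552.8/8.115 = 68.12 kJ/min.
Profitability of turban snails: 100/5 = 20 kJ/min.
20 < 68.12, so adding turban snails would lower the average — exclude it.

No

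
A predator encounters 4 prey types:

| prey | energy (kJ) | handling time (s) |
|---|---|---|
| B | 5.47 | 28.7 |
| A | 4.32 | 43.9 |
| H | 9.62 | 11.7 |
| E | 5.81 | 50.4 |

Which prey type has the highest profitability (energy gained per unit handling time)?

In descending order of E/h:
H: 9.62/11.7 = 0.822 kJ/s
B: 5.47/28.7 = 0.191 kJ/s
E: 5.81/50.4 = 0.115 kJ/s
A: 4.32/43.9 = 0.0984 kJ/s

H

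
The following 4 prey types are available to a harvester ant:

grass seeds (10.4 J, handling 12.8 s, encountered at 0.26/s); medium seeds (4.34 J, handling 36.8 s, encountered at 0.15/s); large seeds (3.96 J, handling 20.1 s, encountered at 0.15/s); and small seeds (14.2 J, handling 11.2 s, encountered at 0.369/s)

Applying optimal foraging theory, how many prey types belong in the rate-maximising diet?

Profitabilities (E/h, J/s): small seeds 1.27, grass seeds 0.812, large seeds 0.197, medium seeds 0.118. Add prey in this order while the next type's profitability exceeds the intake rate on those already taken.
Rate on top 1: 1.021. grass seeds: 0.812 < 1.021 → exclude; stop.
Optimal diet: small seeds — 1 of 4 types.

1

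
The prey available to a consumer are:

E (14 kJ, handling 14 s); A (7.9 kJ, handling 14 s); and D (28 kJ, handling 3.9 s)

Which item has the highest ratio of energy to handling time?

Profitability E/h (kJ/s): E = 14/14 = 1, A = 7.9/14 = 0.564, D = 28/3.9 = 7.18.
Ranked: D > E > A.

D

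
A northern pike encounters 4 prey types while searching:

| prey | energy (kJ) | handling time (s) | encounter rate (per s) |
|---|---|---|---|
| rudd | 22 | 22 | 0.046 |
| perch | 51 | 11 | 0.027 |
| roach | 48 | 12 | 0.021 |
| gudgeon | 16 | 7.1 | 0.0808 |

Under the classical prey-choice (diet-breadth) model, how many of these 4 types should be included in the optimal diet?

3

E/h in descending order: perch 4.64, roach 4, gudgeon 2.25, rudd 1 kJ/s. The optimal diet is the largest prefix of this list for which every included type satisfies E_i/h_i > R on the types above it.
Rate on top 1: 1.062. roach: 4 > 1.062 → include.
Rate on top 2: 1.54. gudgeon: 2.25 > 1.54 → include.
Rate on top 3: 1.733. rudd: 1 < 1.733 → exclude; stop.
Optimal diet: perch, roach, gudgeon — 3 of 4 types.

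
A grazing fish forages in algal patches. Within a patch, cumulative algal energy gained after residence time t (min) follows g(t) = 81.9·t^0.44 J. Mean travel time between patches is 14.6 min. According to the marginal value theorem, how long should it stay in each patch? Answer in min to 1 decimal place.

11.5 min

By the marginal value theorem, leave when the instantaneous gain rate g'(t) equals the habitat-wide average g(t)/(T + t).
g'(t) = 0.44·81.9·t^-0.56. Setting 0.44·81.9·t^-0.56 = 81.9·t^0.44/(14.6+t) gives 0.44(14.6+t) = t, so 0.56·t = 0.44×14.6.
t* = 0.44×14.6/0.56 = 11.47 min.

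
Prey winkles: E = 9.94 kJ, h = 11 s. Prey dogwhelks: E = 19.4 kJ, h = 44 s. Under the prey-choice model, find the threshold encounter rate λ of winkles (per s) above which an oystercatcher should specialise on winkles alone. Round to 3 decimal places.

0.087 per s

At the threshold, the rate on winkles alone equals the profitability of dogwhelks: λ·9.94/(1 + λ·11) = 19.4/44 = 0.4409.
Rearranging, λ(9.94 − 0.4409×11) = 0.4409, so λ = 0.4409/5.09 = 0.08662 per s.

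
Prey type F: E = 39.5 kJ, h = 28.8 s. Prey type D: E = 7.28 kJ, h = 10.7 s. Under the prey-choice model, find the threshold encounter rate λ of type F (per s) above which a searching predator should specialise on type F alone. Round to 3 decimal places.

At the threshold, the rate on type F alone equals the profitability of type D: λ·39.5/(1 + λ·28.8) = 7.28/10.7 = 0.6804.
Rearranging, λ(39.5 − 0.6804×28.8) = 0.6804, so λ = 0.6804/19.91 = 0.03418 per s.

0.034 per s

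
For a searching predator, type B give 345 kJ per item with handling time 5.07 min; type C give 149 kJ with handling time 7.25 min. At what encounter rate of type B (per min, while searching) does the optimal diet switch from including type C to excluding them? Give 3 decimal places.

At the threshold, the rate on type B alone equals the profitability of type C: λ·345/(1 + λ·5.07) = 149/7.25 = 20.55.
Rearranging, λ(345 − 20.55×5.07) = 20.55, so λ = 20.55/240.8 = 0.08535 per min.

0.085 per min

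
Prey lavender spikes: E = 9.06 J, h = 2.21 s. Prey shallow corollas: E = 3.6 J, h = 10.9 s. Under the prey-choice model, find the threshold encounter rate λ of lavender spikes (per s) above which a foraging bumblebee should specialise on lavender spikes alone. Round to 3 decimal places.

0.040 per s

At the threshold, the rate on lavender spikes alone equals the profitability of shallow corollas: λ·9.06/(1 + λ·2.21) = 3.6/10.9 = 0.3303.
Rearranging, λ(9.06 − 0.3303×2.21) = 0.3303, so λ = 0.3303/8.33 = 0.03965 per s.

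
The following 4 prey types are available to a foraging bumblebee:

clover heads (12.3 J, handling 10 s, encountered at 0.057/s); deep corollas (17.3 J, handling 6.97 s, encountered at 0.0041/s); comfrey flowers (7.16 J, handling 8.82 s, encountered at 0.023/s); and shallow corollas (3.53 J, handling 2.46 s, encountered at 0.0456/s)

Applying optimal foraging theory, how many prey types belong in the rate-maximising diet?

4

Profitabilities (E/h, J/s): deep corollas 2.48, shallow corollas 1.43, clover heads 1.23, comfrey flowers 0.812. Add prey in this order while the next type's profitability exceeds the intake rate on those already taken.
Rate on top 1: 0.06896. shallow corollas: 1.43 > 0.06896 → include.
Rate on top 2: 0.2033. clover heads: 1.23 > 0.2033 → include.
Rate on top 3: 0.5454. comfrey flowers: 0.812 > 0.5454 → include.
Optimal diet: deep corollas, shallow corollas, clover heads, comfrey flowers — 4 of 4 types.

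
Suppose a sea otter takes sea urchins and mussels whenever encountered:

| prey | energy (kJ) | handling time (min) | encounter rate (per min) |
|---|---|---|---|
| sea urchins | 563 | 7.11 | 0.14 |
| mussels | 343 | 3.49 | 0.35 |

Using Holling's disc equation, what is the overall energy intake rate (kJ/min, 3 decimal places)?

61.820 kJ/min

Energy encountered per unit search time: 0.14×563 + 0.35×343 = 198.9 kJ/min.
Handling time per unit search time: 0.14×7.11 + 0.35×3.49 = 2.217.
Rate = 198.9/(1 + 2.217) = 61.82 kJ/min.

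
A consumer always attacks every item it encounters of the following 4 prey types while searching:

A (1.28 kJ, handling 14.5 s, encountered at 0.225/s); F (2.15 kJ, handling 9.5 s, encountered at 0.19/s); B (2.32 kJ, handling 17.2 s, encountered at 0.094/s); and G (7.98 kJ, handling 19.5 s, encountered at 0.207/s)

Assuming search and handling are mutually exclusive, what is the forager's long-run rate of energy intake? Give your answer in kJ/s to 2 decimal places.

Energy encountered per unit search time: 0.225×1.28 + 0.19×2.15 + 0.094×2.32 + 0.207×7.98 = 2.566 kJ/s.
Handling time per unit search time: 0.225×14.5 + 0.19×9.5 + 0.094×17.2 + 0.207×19.5 = 10.72.
Rate = 2.566/(1 + 10.72) = 0.219 kJ/s.

0.22 kJ/s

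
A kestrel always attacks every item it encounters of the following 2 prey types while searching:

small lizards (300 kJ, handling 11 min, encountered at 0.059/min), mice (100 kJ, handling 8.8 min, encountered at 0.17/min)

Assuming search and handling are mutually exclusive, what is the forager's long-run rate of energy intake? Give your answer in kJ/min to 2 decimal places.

11.03 kJ/min

R = (0.059×300 + 0.17×100) / (1 + 0.059×11 + 0.17×8.8) = 34.7/3.145 = 11.03 kJ/min.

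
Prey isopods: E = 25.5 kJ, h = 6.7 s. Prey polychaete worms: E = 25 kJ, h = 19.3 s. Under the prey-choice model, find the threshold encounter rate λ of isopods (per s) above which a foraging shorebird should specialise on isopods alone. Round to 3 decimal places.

The zero-one rule: include polychaete worms iff E₂/h₂ > λE₁/(1+λh₁). Equality gives the switch point.
λE₁h₂ = E₂ + λE₂h₁ ⇒ λ = E₂/(E₁h₂ − E₂h₁) = 25/(492.2 − 167.5) = 0.07701 per s.

0.077 per s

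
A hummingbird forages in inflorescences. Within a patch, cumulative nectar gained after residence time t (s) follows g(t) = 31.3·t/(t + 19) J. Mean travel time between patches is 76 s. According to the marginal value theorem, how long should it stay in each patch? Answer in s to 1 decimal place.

Optimal t* satisfies g'(t*) = g(t*)/(T + t*).
g'(t) = 31.3·19/(t + 19)². Setting 31.3·19/(t+19)² = 31.3t/[(t+19)(76+t)] gives 19(76+t) = t(t+19), so t² = 19×76 = 1444.
t* = √1444 = 38 s.

38.0 s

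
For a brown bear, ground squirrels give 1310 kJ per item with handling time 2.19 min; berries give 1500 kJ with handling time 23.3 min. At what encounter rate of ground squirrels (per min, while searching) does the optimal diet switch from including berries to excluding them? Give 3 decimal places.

0.055 per min

Drop berries once their profitability E₂/h₂ falls below the rate achievable on ground squirrels alone: E₂/h₂ = λE₁/(1 + λh₁).
Solve for λ: λE₁h₂ = E₂(1 + λh₁) → λ(E₁h₂ − E₂h₁) = E₂ → λ = E₂/(E₁h₂ − E₂h₁).
λ = 1500/(1310×23.3 − 1500×2.19) = 1500/2.724e+04 = 0.05507 per min.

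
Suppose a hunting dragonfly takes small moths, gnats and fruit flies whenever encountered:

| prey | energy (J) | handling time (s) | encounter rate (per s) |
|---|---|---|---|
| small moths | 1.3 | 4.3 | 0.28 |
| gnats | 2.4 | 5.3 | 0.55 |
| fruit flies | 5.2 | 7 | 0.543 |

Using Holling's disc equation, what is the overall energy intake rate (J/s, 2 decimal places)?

Energy encountered per unit search time: 0.28×1.3 + 0.55×2.4 + 0.543×5.2 = 4.508 J/s.
Handling time per unit search time: 0.28×4.3 + 0.55×5.3 + 0.543×7 = 7.92.
Rate = 4.508/(1 + 7.92) = 0.5053 J/s.

0.51 J/s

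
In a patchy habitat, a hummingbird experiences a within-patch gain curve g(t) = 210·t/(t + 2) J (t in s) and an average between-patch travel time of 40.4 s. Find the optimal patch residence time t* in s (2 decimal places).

8.99 s

Maximise g(t)/(T+t): set derivative to zero → g'(t)(T+t) = g(t).
g'(t) = 210·2/(t + 2)². Setting 210·2/(t+2)² = 210t/[(t+2)(40.4+t)] gives 2(40.4+t) = t(t+2), so t² = 2×40.4 = 80.8.
t* = √80.8 = 8.989 s.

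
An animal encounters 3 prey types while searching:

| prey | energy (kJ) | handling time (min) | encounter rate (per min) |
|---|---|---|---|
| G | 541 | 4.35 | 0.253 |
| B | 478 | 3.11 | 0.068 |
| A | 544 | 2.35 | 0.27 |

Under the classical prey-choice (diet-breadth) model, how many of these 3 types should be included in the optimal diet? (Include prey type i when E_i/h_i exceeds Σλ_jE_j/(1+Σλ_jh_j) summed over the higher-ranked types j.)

E/h in descending order: A 231, B 154, G 124 kJ/min. The optimal diet is the largest prefix of this list for which every included type satisfies E_i/h_i > R on the types above it.
Rate on top 1: 89.86. B: 154 > 89.86 → include.
Rate on top 2: 97.18. G: 124 > 97.18 → include.
Optimal diet: A, B, G — 3 of 3 types.

3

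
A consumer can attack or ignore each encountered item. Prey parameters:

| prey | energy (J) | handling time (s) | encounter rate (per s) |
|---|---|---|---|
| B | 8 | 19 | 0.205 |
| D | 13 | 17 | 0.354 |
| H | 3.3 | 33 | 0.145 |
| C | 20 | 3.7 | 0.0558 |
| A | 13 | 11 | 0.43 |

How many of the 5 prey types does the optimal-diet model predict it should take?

Profitabilities (E/h, J/s): C 5.41, A 1.18, D 0.765, B 0.421, H 0.1. Add prey in this order while the next type's profitability exceeds the intake rate on those already taken.
Rate on top 1: 0.925. A: 1.18 > 0.925 → include.
Rate on top 2: 1.13. D: 0.765 < 1.13 → exclude; stop.
Optimal diet: C, A — 2 of 5 types.

2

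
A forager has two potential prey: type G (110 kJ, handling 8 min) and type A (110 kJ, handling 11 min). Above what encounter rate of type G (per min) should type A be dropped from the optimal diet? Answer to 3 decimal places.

0.333 per min

At the threshold, the rate on type G alone equals the profitability of type A: λ·110/(1 + λ·8) = 110/11 = 10.
Rearranging, λ(110 − 10×8) = 10, so λ = 10/30 = 0.3333 per min.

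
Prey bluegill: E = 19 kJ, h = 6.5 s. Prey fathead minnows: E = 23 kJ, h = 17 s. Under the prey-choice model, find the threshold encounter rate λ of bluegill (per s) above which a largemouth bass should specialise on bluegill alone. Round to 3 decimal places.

0.133 per s

The zero-one rule: include fathead minnows iff E₂/h₂ > λE₁/(1+λh₁). Equality gives the switch point.
λE₁h₂ = E₂ + λE₂h₁ ⇒ λ = E₂/(E₁h₂ − E₂h₁) = 23/(323 − 149.5) = 0.1326 per s.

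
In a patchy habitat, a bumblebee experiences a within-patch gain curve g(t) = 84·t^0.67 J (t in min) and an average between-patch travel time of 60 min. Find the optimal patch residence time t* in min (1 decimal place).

121.8 min

By the marginal value theorem, leave when the instantaneous gain rate g'(t) equals the habitat-wide average g(t)/(T + t).
g'(t) = 0.67·84·t^-0.33. Setting 0.67·84·t^-0.33 = 84·t^0.67/(60+t) gives 0.67(60+t) = t, so 0.33·t = 0.67×60.
t* = 0.67×60/0.33 = 121.8 min.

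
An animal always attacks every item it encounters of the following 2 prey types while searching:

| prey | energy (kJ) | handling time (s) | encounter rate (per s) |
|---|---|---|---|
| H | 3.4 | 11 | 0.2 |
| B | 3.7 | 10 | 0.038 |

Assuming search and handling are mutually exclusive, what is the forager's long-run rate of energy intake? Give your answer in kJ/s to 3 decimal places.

R = (0.2×3.4 + 0.038×3.7) / (1 + 0.2×11 + 0.038×10) = 0.8206/3.58 = 0.2292 kJ/s.

0.229 kJ/s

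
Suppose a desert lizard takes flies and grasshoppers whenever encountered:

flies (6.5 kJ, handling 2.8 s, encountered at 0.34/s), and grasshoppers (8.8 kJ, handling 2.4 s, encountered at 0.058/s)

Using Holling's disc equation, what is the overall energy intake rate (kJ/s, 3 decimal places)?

R = (0.34×6.5 + 0.058×8.8) / (1 + 0.34×2.8 + 0.058×2.4) = 2.72/2.091 = 1.301 kJ/s.

1.301 kJ/s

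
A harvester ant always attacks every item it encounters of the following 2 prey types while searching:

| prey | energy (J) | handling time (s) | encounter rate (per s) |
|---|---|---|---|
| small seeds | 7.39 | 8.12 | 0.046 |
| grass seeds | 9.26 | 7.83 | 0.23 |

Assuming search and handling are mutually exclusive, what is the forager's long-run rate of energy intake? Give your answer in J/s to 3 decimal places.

0.778 J/s

R = Σλ_iE_i / (1 + Σλ_ih_i)
Numerator: 0.046×7.39 + 0.23×9.26 = 2.47
Denominator: 1 + 0.046×8.12 + 0.23×7.83 = 3.174
R = 2.47/3.174 = 0.778 J/s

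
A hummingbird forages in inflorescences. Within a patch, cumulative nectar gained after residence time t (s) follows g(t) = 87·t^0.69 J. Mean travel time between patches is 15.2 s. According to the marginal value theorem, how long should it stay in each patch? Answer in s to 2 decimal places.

Maximise g(t)/(T+t): set derivative to zero → g'(t)(T+t) = g(t).
g'(t) = 0.69·87·t^-0.31. Setting 0.69·87·t^-0.31 = 87·t^0.69/(15.2+t) gives 0.69(15.2+t) = t, so 0.31·t = 0.69×15.2.
t* = 0.69×15.2/0.31 = 33.83 s.

33.83 s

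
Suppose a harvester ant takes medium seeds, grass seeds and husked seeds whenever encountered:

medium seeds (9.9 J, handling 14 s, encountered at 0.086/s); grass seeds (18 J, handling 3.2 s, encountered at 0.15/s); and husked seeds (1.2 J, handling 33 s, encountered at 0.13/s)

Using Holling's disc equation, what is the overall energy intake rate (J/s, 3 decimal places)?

0.532 J/s

R = Σλ_iE_i / (1 + Σλ_ih_i)
Numerator: 0.086×9.9 + 0.15×18 + 0.13×1.2 = 3.707
Denominator: 1 + 0.086×14 + 0.15×3.2 + 0.13×33 = 6.974
R = 3.707/6.974 = 0.5316 J/s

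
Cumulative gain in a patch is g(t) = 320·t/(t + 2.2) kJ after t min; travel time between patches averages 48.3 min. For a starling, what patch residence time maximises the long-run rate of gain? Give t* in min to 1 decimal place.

10.3 min

By the marginal value theorem, leave when the instantaneous gain rate g'(t) equals the habitat-wide average g(t)/(T + t).
g'(t) = 320·2.2/(t + 2.2)². Setting 320·2.2/(t+2.2)² = 320t/[(t+2.2)(48.3+t)] gives 2.2(48.3+t) = t(t+2.2), so t² = 2.2×48.3 = 106.3.
t* = √106.3 = 10.31 min.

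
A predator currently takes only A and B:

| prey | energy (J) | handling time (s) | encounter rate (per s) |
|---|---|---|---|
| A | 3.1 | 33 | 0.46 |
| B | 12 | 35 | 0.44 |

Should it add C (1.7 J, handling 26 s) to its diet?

No

Intake rate on the current diet: R = (0.46×3.1 + 0.44×12) / (1 + 0.46×33 + 0.44×35) = 6.706/31.58 = 0.2123 J/s.
Profitability of C: 1.7/26 = 0.06538 J/s.
Since 0.06538 < R, time spent handling C is better spent searching.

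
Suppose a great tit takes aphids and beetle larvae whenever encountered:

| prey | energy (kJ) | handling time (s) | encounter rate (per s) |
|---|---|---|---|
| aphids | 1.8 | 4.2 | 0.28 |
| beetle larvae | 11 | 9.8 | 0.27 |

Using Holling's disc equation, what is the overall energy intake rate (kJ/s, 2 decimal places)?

R = Σλ_iE_i / (1 + Σλ_ih_i)
Numerator: 0.28×1.8 + 0.27×11 = 3.474
Denominator: 1 + 0.28×4.2 + 0.27×9.8 = 4.822
R = 3.474/4.822 = 0.7204 kJ/s

0.72 kJ/s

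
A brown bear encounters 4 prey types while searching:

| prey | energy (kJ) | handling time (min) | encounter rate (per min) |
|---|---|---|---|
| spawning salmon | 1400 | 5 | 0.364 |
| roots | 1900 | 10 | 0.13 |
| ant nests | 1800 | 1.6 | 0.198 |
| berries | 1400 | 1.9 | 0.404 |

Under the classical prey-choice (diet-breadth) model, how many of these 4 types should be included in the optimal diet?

E/h in descending order: ant nests 1.12e+03, berries 737, spawning salmon 280, roots 190 kJ/min. The optimal diet is the largest prefix of this list for which every included type satisfies E_i/h_i > R on the types above it.
Rate on top 1: 270.7. berries: 737 > 270.7 → include.
Rate on top 2: 442.3. spawning salmon: 280 < 442.3 → exclude; stop.
Optimal diet: ant nests, berries — 2 of 4 types.

2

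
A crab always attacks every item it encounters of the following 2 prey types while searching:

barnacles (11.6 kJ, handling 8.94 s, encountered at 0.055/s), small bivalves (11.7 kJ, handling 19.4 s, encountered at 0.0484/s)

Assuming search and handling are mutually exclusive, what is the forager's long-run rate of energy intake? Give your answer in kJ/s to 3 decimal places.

0.495 kJ/s

R = (0.055×11.6 + 0.0484×11.7) / (1 + 0.055×8.94 + 0.0484×19.4) = 1.204/2.431 = 0.4955 kJ/s.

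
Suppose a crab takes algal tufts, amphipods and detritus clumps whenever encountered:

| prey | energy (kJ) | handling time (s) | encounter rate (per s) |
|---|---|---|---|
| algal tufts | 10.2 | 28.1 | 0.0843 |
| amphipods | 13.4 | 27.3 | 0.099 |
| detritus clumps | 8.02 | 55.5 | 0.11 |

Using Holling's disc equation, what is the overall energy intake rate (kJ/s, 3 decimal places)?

0.252 kJ/s

Energy encountered per unit search time: 0.0843×10.2 + 0.099×13.4 + 0.11×8.02 = 3.069 kJ/s.
Handling time per unit search time: 0.0843×28.1 + 0.099×27.3 + 0.11×55.5 = 11.18.
Rate = 3.069/(1 + 11.18) = 0.252 kJ/s.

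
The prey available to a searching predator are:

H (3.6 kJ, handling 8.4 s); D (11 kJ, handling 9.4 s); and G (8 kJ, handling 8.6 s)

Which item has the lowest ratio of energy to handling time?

In descending order of E/h:
D: 11/9.4 = 1.17 kJ/s
G: 8/8.6 = 0.93 kJ/s
H: 3.6/8.4 = 0.429 kJ/s

H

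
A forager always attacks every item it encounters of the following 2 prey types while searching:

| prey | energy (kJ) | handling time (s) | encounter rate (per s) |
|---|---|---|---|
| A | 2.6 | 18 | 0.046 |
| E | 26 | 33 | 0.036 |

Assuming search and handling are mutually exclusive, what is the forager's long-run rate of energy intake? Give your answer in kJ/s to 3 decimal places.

0.350 kJ/s

R = (0.046×2.6 + 0.036×26) / (1 + 0.046×18 + 0.036×33) = 1.056/3.016 = 0.35 kJ/s.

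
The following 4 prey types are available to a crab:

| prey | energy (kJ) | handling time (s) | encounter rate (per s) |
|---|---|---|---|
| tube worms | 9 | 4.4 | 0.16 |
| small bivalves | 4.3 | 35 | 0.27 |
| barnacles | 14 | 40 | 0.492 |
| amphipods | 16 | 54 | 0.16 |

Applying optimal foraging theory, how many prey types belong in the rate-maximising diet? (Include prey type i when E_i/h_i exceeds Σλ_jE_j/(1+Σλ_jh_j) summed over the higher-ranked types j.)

Profitabilities (E/h, kJ/s): tube worms 2.05, barnacles 0.35, amphipods 0.296, small bivalves 0.123. Add prey in this order while the next type's profitability exceeds the intake rate on those already taken.
Rate on top 1: 0.8451. barnacles: 0.35 < 0.8451 → exclude; stop.
Optimal diet: tube worms — 1 of 4 types.

1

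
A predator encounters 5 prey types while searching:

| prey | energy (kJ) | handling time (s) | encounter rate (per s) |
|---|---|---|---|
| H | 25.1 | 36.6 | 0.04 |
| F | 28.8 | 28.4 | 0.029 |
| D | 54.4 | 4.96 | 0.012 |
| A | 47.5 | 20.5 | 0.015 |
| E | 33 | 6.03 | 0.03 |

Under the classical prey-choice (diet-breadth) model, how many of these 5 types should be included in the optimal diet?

Rank by E/h (kJ/s): D 11, E 5.47, A 2.32, F 1.01, H 0.686. Include each in turn until the next type's E/h falls below the running intake rate.
Rate on top 1: 0.6161. E: 5.47 > 0.6161 → include.
Rate on top 2: 1.324. A: 2.32 > 1.324 → include.
Rate on top 3: 1.522. F: 1.01 < 1.522 → exclude; stop.
Optimal diet: D, E, A — 3 of 5 types.

3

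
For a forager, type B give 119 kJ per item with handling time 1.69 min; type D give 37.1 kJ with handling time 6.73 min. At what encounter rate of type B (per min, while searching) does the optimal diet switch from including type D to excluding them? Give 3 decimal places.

0.050 per min

The zero-one rule: include type D iff E₂/h₂ > λE₁/(1+λh₁). Equality gives the switch point.
λE₁h₂ = E₂ + λE₂h₁ ⇒ λ = E₂/(E₁h₂ − E₂h₁) = 37.1/(800.9 − 62.7) = 0.05026 per min.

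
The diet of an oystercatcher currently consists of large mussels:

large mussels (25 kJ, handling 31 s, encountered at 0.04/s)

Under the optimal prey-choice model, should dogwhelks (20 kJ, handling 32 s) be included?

Yes

On large mussels alone, R = ΣλE/(1+Σλh) = 1/2.24 = 0.4464 kJ/s.
Profitability of dogwhelks: 20/32 = 0.625 kJ/s.
Since 0.625 > R, including dogwhelks increases the long-run rate.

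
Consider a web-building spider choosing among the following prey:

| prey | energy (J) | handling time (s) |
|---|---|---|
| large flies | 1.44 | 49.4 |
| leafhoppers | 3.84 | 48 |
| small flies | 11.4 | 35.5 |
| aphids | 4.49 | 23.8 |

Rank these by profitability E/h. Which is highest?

small flies

Profitability E/h (J/s): large flies = 1.44/49.4 = 0.0291, leafhoppers = 3.84/48 = 0.08, small flies = 11.4/35.5 = 0.321, aphids = 4.49/23.8 = 0.189.
Ranked: small flies > aphids > leafhoppers > large flies.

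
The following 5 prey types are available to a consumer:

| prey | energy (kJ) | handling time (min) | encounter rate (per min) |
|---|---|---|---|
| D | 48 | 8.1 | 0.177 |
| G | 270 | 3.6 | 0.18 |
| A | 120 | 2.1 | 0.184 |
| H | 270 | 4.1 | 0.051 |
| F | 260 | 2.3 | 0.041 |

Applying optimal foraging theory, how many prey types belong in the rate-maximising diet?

4

Rank by E/h (kJ/min): F 113, G 75, H 65.9, A 57.1, D 5.93. Include each in turn until the next type's E/h falls below the running intake rate.
Rate on top 1: 9.741. G: 75 > 9.741 → include.
Rate on top 2: 34.01. H: 65.9 > 34.01 → include.
Rate on top 3: 37.42. A: 57.1 > 37.42 → include.
Rate on top 4: 40.68. D: 5.93 < 40.68 → exclude; stop.
Optimal diet: F, G, H, A — 4 of 5 types.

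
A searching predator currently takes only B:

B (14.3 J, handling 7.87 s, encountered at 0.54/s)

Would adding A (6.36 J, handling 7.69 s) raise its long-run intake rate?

Current rate: (0.54×14.3)/(1 + 0.54×7.87) = 1.471 J/s.
Profitability of A: 6.36/7.69 = 0.827 J/s.
0.827 < 1.471, so adding A would lower the average — exclude it.

No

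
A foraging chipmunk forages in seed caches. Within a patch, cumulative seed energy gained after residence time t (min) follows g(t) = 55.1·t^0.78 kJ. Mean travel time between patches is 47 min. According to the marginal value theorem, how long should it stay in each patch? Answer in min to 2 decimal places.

Maximise g(t)/(T+t): set derivative to zero → g'(t)(T+t) = g(t).
g'(t) = 0.78·55.1·t^-0.22. Setting 0.78·55.1·t^-0.22 = 55.1·t^0.78/(47+t) gives 0.78(47+t) = t, so 0.22·t = 0.78×47.
t* = 0.78×47/0.22 = 166.6 min.

166.64 min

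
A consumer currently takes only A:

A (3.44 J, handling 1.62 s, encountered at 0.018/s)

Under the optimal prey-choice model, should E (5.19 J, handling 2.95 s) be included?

Current rate: (0.018×3.44)/(1 + 0.018×1.62) = 0.06017 J/s.
E: E/h = 5.19/2.95 = 1.759 J/s.
1.759 > 0.06017, so adding E raises the average — include it.

Yes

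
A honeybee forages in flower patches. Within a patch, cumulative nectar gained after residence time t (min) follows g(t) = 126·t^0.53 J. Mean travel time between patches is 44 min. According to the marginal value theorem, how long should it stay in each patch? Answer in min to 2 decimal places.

Maximise g(t)/(T+t): set derivative to zero → g'(t)(T+t) = g(t).
g'(t) = 0.53·126·t^-0.47. Setting 0.53·126·t^-0.47 = 126·t^0.53/(44+t) gives 0.53(44+t) = t, so 0.47·t = 0.53×44.
t* = 0.53×44/0.47 = 49.62 min.

49.62 min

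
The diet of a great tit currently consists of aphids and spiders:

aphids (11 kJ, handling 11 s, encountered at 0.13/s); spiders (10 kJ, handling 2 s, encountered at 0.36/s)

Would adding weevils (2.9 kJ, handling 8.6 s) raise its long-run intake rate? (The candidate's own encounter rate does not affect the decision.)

Intake rate on the current diet: R = (0.13×11 + 0.36×10) / (1 + 0.13×11 + 0.36×2) = 5.03/3.15 = 1.597 kJ/s.
weevils: E/h = 2.9/8.6 = 0.3372 kJ/s.
Since 0.3372 < R, time spent handling weevils is better spent searching.

No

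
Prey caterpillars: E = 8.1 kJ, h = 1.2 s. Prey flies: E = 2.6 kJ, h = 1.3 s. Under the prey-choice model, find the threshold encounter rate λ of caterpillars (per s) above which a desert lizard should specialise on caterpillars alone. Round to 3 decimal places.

0.351 per s

At the threshold, the rate on caterpillars alone equals the profitability of flies: λ·8.1/(1 + λ·1.2) = 2.6/1.3 = 2.
Rearranging, λ(8.1 − 2×1.2) = 2, so λ = 2/5.7 = 0.3509 per s.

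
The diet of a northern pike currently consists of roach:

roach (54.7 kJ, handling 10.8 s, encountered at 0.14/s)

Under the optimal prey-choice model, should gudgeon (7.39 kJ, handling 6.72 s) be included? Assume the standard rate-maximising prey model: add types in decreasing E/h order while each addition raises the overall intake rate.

No

Intake rate on the current diet: R = (0.14×54.7) / (1 + 0.14×10.8) = 7.658/2.512 = 3.049 kJ/s.
gudgeon: E/h = 7.39/6.72 = 1.1 kJ/s.
1.1 < 3.049, so adding gudgeon would lower the average — exclude it.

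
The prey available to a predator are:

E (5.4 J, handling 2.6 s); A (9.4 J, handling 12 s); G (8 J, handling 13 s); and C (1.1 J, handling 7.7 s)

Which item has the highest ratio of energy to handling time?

E

Profitability E/h (J/s): E = 5.4/2.6 = 2.08, A = 9.4/12 = 0.783, G = 8/13 = 0.615, C = 1.1/7.7 = 0.143.
Ranked: E > A > G > C.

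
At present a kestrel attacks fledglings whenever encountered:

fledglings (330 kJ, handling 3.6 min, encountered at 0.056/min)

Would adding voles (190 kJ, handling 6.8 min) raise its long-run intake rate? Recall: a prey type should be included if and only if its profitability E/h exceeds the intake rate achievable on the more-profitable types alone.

Current rate: (0.056×330)/(1 + 0.056×3.6) = 15.38 kJ/min.
Profitability of voles: 190/6.8 = 27.94 kJ/min.
27.94 > 15.38, so adding voles raises the average — include it.

Yes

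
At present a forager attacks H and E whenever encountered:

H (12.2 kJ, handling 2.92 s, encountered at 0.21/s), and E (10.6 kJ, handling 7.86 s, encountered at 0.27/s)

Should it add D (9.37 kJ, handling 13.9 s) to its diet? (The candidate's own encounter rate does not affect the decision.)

No

On H and E alone, R = ΣλE/(1+Σλh) = 5.424/3.735 = 1.452 kJ/s.
Profitability of D: 9.37/13.9 = 0.6741 kJ/s.
0.6741 < 1.452, so adding D would lower the average — exclude it.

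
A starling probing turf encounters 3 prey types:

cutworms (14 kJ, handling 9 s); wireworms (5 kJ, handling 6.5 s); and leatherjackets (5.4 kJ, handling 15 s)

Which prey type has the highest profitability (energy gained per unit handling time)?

cutworms

Profitability E/h (kJ/s): cutworms = 14/9 = 1.56, wireworms = 5/6.5 = 0.769, leatherjackets = 5.4/15 = 0.36.
Ranked: cutworms > wireworms > leatherjackets.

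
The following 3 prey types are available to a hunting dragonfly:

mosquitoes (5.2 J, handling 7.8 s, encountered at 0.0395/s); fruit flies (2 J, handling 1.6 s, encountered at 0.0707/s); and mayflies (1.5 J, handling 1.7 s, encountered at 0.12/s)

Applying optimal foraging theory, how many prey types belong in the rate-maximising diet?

3

Profitabilities (E/h, J/s): fruit flies 1.25, mayflies 0.882, mosquitoes 0.667. Add prey in this order while the next type's profitability exceeds the intake rate on those already taken.
Rate on top 1: 0.127. mayflies: 0.882 > 0.127 → include.
Rate on top 2: 0.244. mosquitoes: 0.667 > 0.244 → include.
Optimal diet: fruit flies, mayflies, mosquitoes — 3 of 3 types.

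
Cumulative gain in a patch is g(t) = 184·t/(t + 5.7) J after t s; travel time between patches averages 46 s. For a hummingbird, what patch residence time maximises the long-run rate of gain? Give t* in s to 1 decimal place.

16.2 s

By the marginal value theorem, leave when the instantaneous gain rate g'(t) equals the habitat-wide average g(t)/(T + t).
g'(t) = 184·5.7/(t + 5.7)². Setting 184·5.7/(t+5.7)² = 184t/[(t+5.7)(46+t)] gives 5.7(46+t) = t(t+5.7), so t² = 5.7×46 = 262.2.
t* = √262.2 = 16.19 s.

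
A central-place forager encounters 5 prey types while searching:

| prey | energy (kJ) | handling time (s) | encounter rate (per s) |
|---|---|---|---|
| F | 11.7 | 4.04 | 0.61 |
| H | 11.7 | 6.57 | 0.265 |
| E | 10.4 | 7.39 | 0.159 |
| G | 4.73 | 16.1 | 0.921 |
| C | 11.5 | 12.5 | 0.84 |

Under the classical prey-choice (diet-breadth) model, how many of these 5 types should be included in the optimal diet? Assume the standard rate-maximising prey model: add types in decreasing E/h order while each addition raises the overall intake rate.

1

Profitabilities (E/h, kJ/s): F 2.9, H 1.78, E 1.41, C 0.92, G 0.294. Add prey in this order while the next type's profitability exceeds the intake rate on those already taken.
Rate on top 1: 2.06. H: 1.78 < 2.06 → exclude; stop.
Optimal diet: F — 1 of 5 types.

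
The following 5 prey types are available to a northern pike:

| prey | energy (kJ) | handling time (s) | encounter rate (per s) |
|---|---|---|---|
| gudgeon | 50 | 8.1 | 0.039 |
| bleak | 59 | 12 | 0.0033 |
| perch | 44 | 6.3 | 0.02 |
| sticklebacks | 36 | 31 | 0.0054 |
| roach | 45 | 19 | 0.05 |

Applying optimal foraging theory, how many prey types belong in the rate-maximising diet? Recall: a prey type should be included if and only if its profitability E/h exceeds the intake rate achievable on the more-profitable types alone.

Profitabilities (E/h, kJ/s): perch 6.98, gudgeon 6.17, bleak 4.92, roach 2.37, sticklebacks 1.16. Add prey in this order while the next type's profitability exceeds the intake rate on those already taken.
Rate on top 1: 0.7815. gudgeon: 6.17 > 0.7815 → include.
Rate on top 2: 1.963. bleak: 4.92 > 1.963 → include.
Rate on top 3: 2.042. roach: 2.37 > 2.042 → include.
Rate on top 4: 2.169. sticklebacks: 1.16 < 2.169 → exclude; stop.
Optimal diet: perch, gudgeon, bleak, roach — 4 of 5 types.

4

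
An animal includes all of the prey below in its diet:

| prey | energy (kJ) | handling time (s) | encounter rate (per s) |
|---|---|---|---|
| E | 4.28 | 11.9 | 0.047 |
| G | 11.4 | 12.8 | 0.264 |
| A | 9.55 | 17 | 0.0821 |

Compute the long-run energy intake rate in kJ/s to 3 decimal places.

Energy encountered per unit search time: 0.047×4.28 + 0.264×11.4 + 0.0821×9.55 = 3.995 kJ/s.
Handling time per unit search time: 0.047×11.9 + 0.264×12.8 + 0.0821×17 = 5.334.
Rate = 3.995/(1 + 5.334) = 0.6307 kJ/s.

0.631 kJ/s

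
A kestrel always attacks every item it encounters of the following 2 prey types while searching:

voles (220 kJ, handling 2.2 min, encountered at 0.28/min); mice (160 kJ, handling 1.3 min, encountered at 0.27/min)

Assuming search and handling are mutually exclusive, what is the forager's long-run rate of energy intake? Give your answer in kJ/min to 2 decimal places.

53.28 kJ/min

R = Σλ_iE_i / (1 + Σλ_ih_i)
Numerator: 0.28×220 + 0.27×160 = 104.8
Denominator: 1 + 0.28×2.2 + 0.27×1.3 = 1.967
R = 104.8/1.967 = 53.28 kJ/min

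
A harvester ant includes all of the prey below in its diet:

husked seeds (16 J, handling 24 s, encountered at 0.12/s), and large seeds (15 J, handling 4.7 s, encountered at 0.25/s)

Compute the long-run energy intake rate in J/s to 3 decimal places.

R = (0.12×16 + 0.25×15) / (1 + 0.12×24 + 0.25×4.7) = 5.67/5.055 = 1.122 J/s.

1.122 J/s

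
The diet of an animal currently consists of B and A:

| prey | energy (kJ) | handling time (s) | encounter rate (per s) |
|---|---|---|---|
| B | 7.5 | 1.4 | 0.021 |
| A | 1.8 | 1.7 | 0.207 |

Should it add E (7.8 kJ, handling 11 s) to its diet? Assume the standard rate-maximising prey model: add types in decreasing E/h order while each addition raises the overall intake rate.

Yes

Current rate: (0.021×7.5 + 0.207×1.8)/(1 + 0.021×1.4 + 0.207×1.7) = 0.3838 kJ/s.
Profitability of E: 7.8/11 = 0.7091 kJ/s.
Since 0.7091 > R, including E increases the long-run rate.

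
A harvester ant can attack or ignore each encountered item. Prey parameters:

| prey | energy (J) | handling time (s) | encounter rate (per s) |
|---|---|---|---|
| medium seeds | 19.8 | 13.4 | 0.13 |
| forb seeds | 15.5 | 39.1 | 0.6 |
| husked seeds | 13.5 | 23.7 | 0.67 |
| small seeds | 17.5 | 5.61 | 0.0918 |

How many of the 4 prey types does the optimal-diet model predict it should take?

2

Profitabilities (E/h, J/s): small seeds 3.12, medium seeds 1.48, husked seeds 0.57, forb seeds 0.396. Add prey in this order while the next type's profitability exceeds the intake rate on those already taken.
Rate on top 1: 1.06. medium seeds: 1.48 > 1.06 → include.
Rate on top 2: 1.284. husked seeds: 0.57 < 1.284 → exclude; stop.
Optimal diet: small seeds, medium seeds — 2 of 4 types.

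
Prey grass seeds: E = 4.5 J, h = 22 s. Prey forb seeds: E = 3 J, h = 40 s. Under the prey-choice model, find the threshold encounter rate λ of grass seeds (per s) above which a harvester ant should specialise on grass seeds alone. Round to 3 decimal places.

0.026 per s

At the threshold, the rate on grass seeds alone equals the profitability of forb seeds: λ·4.5/(1 + λ·22) = 3/40 = 0.075.
Rearranging, λ(4.5 − 0.075×22) = 0.075, so λ = 0.075/2.85 = 0.02632 per s.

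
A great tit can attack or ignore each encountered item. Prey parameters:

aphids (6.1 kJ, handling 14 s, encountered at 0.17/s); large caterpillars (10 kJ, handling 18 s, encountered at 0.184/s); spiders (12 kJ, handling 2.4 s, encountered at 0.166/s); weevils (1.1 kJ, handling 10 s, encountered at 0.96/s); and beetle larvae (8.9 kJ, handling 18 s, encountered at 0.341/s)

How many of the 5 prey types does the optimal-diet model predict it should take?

1

E/h in descending order: spiders 5, large caterpillars 0.556, beetle larvae 0.494, aphids 0.436, weevils 0.11 kJ/s. The optimal diet is the largest prefix of this list for which every included type satisfies E_i/h_i > R on the types above it.
Rate on top 1: 1.424. large caterpillars: 0.556 < 1.424 → exclude; stop.
Optimal diet: spiders — 1 of 5 types.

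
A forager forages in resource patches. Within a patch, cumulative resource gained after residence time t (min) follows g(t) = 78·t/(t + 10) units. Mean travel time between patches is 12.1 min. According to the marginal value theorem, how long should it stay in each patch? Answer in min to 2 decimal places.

11.00 min

Optimal t* satisfies g'(t*) = g(t*)/(T + t*).
g'(t) = 78·10/(t + 10)². Setting 78·10/(t+10)² = 78t/[(t+10)(12.1+t)] gives 10(12.1+t) = t(t+10), so t² = 10×12.1 = 121.
t* = √121 = 11 min.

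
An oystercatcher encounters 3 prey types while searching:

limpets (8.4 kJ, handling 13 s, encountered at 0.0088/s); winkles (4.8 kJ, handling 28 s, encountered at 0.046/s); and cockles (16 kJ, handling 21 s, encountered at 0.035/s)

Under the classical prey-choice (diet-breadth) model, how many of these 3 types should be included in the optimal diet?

2

Rank by E/h (kJ/s): cockles 0.762, limpets 0.646, winkles 0.171. Include each in turn until the next type's E/h falls below the running intake rate.
Rate on top 1: 0.3228. limpets: 0.646 > 0.3228 → include.
Rate on top 2: 0.3428. winkles: 0.171 < 0.3428 → exclude; stop.
Optimal diet: cockles, limpets — 2 of 3 types.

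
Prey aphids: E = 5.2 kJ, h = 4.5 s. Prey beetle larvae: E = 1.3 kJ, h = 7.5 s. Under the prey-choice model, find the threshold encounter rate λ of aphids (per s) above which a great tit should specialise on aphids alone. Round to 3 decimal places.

0.039 per s

Drop beetle larvae once their profitability E₂/h₂ falls below the rate achievable on aphids alone: E₂/h₂ = λE₁/(1 + λh₁).
Solve for λ: λE₁h₂ = E₂(1 + λh₁) → λ(E₁h₂ − E₂h₁) = E₂ → λ = E₂/(E₁h₂ − E₂h₁).
λ = 1.3/(5.2×7.5 − 1.3×4.5) = 1.3/33.15 = 0.03922 per s.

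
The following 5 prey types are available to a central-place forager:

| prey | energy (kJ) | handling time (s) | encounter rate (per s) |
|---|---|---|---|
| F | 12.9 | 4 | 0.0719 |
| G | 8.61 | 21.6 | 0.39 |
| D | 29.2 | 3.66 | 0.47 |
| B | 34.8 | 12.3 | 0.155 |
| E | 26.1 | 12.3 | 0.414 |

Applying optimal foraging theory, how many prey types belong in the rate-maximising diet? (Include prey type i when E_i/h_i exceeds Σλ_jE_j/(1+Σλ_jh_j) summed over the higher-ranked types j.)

Profitabilities (E/h, kJ/s): D 7.98, F 3.23, B 2.83, E 2.12, G 0.399. Add prey in this order while the next type's profitability exceeds the intake rate on those already taken.
Rate on top 1: 5.045. F: 3.23 < 5.045 → exclude; stop.
Optimal diet: D — 1 of 5 types.

1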